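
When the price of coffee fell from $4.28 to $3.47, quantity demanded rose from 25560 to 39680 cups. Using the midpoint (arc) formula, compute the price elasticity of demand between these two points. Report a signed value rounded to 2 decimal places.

%ΔQ = (39680 − 25560) / [(25560 + 39680)/2] = 14120/32620 = 0.432863…
%ΔP = (3.47 − 4.28) / [(4.28 + 3.47)/2] = -0.81/3.875 = -0.209032…
Arc Ed = %ΔQ / %ΔP = (14120/32620) / (-0.81/3.875) = -2.0707…

-2.07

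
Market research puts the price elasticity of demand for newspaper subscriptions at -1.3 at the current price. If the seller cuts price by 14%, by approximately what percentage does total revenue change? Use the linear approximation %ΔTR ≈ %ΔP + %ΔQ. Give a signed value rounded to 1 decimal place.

%ΔQ ≈ Ed × %ΔP = (-1.3) × (-14%) = +18.2000%
%ΔTR ≈ %ΔP + %ΔQ = (-14%) + (+18.2000%) = +4.2000%

+4.2%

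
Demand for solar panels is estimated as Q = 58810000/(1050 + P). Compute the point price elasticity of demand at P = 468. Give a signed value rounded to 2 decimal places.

-0.31

dQ/dP = −58810000/(1050 + P)² = -25.5216. At P = 468, Q = 38741.8.
Ed = (dQ/dP)·(P/Q) = (-25.5216) × (468/38741.8) = -0.3083…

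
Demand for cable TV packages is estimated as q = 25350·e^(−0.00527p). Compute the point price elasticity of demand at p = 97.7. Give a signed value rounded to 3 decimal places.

dq/dp = −0.00527·q = -79.8325. At p = 97.7, q = 15148.5.
Ed = (dq/dp)·(p/q) = (-79.8325) × (97.7/15148.5) = -0.51487…

-0.515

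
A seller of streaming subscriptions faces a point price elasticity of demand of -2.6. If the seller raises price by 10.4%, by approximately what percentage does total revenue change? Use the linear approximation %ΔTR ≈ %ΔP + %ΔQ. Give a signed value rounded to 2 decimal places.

-16.64%

%ΔQ ≈ Ed × %ΔP = (-2.6) × (+10.4%) = -27.0400%
%ΔTR ≈ %ΔP + %ΔQ = (+10.4%) + (-27.0400%) = -16.6400%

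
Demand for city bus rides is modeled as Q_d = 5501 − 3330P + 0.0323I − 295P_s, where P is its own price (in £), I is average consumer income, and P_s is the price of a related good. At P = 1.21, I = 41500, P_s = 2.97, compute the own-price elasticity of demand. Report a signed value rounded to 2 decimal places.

At the given values, Q_d = 5501 − 3330(1.21) + 0.0323(41500) − 295(2.97) = 1936.
∂Q_d/∂P = −3330.
E = (-3330) × (1.21/1936) = -2.0812…

-2.08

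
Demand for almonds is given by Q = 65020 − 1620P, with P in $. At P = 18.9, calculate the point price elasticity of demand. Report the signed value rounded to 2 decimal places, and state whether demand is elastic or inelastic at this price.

-0.89; inelastic

dQ/dP = −1620. At P = 18.9, Q = 65020 − 1620(18.9) = 34402.
Ed = (dQ/dP)·(P/Q) = −1620 × (18.9/34402) = -0.8900…
|Ed| = 0.89 < 1, so demand is inelastic.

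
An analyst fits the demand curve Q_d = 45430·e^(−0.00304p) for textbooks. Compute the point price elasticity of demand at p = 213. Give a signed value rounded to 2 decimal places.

dQ_d/dp = −0.00304·Q_d = -72.2773. At p = 213, Q_d = 23775.4.
Ed = (dQ_d/dp)·(p/Q_d) = (-72.2773) × (213/23775.4) = -0.6475…

-0.65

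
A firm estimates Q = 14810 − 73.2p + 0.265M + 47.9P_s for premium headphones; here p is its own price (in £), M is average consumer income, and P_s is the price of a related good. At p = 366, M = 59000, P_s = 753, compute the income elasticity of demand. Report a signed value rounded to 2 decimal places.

At the given values, Q = 14810 − 73.2(366) + 0.265(59000) + 47.9(753) = 39722.5.
∂Q/∂M = 0.265.
E = (0.265) × (59000/39722.5) = 0.3936…

0.39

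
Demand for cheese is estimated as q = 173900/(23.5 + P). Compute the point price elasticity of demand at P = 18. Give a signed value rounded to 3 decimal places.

-0.434

dq/dP = −173900/(23.5 + P)² = -100.973. At P = 18, q = 4190.36.
Ed = (dq/dP)·(P/q) = (-100.973) × (18/4190.36) = -0.43373…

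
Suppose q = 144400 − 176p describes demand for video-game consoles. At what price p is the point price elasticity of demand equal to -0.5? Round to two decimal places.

Ed = −176p/(144400 − 176p). Set this equal to -0.5:
176p = 0.5·(144400 − 176p) ⇒ 176p(1 + 0.5) = 0.5·144400
p = 0.5·144400 / (176·1.5) = 273.4848…

273.48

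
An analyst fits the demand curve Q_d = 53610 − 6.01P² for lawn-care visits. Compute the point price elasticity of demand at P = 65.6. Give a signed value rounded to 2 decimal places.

dQ_d/dP = −2·6.01·P = -788.512. At P = 65.6, Q_d = 27746.8064.
Ed = (dQ_d/dP)·(P/Q_d) = (-788.512) × (65.6/27746.8064) = -1.8642…

-1.86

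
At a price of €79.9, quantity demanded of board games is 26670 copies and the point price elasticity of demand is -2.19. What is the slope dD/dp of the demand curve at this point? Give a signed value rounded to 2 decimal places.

-731.01

Ed = (dD/dp)·(p/D) ⇒ dD/dp = Ed·D/p = (-2.19)·26670/79.9 = -731.0050…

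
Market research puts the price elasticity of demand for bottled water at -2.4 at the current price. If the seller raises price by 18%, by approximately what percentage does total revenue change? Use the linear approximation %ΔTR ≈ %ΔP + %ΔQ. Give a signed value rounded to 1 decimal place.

-25.2%

%ΔQ ≈ Ed × %ΔP = (-2.4) × (+18%) = -43.2000%
%ΔTR ≈ %ΔP + %ΔQ = (+18%) + (-43.2000%) = -25.2000%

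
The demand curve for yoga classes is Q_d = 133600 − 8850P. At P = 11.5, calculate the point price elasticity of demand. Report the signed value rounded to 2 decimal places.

dQ_d/dP = −8850. At P = 11.5, Q_d = 133600 − 8850(11.5) = 31825.
Ed = (dQ_d/dP)·(P/Q_d) = −8850 × (11.5/31825) = -3.1979…

-3.20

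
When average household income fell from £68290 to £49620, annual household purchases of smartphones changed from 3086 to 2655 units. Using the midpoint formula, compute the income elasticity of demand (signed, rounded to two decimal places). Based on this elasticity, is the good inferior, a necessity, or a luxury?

%ΔQ = (2655 − 3086)/[( 3086 + 2655)/2] = -431/2870.5 = -0.150148…
%ΔIncome = (49620 − 68290)/[( 68290 + 49620)/2] = -18670/58955 = -0.316682…
E_income = (-431/2870.5) / (-18670/58955) = 0.4741…
0 < E_income < 1 ⇒ normal good, necessity.

0.47; necessity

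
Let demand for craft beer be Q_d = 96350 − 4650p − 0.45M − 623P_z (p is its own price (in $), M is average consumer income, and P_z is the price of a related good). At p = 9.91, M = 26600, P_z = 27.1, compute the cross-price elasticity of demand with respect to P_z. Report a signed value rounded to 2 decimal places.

At the given values, Q_d = 96350 − 4650(9.91) − 0.45(26600) − 623(27.1) = 21415.2.
∂Q_d/∂P_z = -623.
E = (-623) × (27.1/21415.2) = -0.7883…

-0.79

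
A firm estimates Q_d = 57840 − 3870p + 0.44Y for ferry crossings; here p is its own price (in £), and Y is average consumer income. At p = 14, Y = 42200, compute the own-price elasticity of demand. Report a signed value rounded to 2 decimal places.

At the given values, Q_d = 57840 − 3870(14) + 0.44(42200) = 22228.
∂Q_d/∂p = −3870.
E = (-3870) × (14/22228) = -2.4374…

-2.44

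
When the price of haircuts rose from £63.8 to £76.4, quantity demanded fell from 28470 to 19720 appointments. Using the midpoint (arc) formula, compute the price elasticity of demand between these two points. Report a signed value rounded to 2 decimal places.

%ΔQ = (19720 − 28470) / [(28470 + 19720)/2] = -8750/24095 = -0.363145…
%ΔP = (76.4 − 63.8) / [(63.8 + 76.4)/2] = 12.6/70.1 = 0.179743…
Arc Ed = %ΔQ / %ΔP = (-8750/24095) / (12.6/70.1) = -2.0203…

-2.02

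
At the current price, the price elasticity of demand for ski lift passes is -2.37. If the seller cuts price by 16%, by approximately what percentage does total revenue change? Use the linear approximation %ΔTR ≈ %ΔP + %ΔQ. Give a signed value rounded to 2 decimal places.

+21.92%

%ΔQ ≈ Ed × %ΔP = (-2.37) × (-16%) = +37.9200%
%ΔTR ≈ %ΔP + %ΔQ = (-16%) + (+37.9200%) = +21.9200%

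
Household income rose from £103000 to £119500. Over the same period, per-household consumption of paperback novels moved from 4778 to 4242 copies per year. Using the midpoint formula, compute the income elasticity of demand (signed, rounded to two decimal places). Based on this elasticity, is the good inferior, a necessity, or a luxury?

%ΔQ = (4242 − 4778)/[( 4778 + 4242)/2] = -536/4510 = -0.118847…
%ΔIncome = (119500 − 103000)/[( 103000 + 119500)/2] = 16500/111250 = 0.148314…
E_income = (-536/4510) / (16500/111250) = -0.8013…
E_income < 0 ⇒ inferior good.

-0.80; inferior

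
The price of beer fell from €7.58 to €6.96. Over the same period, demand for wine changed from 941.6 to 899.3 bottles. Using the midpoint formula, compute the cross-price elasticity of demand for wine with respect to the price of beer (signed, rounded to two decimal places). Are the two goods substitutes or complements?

%ΔQ_{wine} = (899.3 − 941.6)/avg = -42.3/920.45 = -0.045955…
%ΔP_{beer} = (6.96 − 7.58)/avg = -0.62/7.27 = -0.085281…
E_cross = (-42.3/920.45) / (-0.62/7.27) = 0.5388…
E_cross > 0 ⇒ the goods are substitutes.

0.54; substitutes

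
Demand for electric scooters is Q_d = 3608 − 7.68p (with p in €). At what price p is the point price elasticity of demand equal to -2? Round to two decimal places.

Ed = −7.68p/(3608 − 7.68p). Set this equal to -2:
7.68p = 2·(3608 − 7.68p) ⇒ 7.68p(1 + 2) = 2·3608
p = 2·3608 / (7.68·3) = 313.1944…

313.19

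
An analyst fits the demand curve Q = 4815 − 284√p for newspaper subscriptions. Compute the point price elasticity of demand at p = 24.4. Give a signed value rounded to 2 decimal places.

-0.21

dQ/dp = −284/(2√p) = -28.7471. At p = 24.4, Q = 3412.14.
Ed = (dQ/dp)·(p/Q) = (-28.7471) × (24.4/3412.14) = -0.2055…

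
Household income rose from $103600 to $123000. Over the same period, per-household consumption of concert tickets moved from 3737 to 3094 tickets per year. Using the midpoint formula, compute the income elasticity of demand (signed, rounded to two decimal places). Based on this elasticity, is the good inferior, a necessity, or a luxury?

%ΔQ = (3094 − 3737)/[( 3737 + 3094)/2] = -643/3415.5 = -0.188259…
%ΔIncome = (123000 − 103600)/[( 103600 + 123000)/2] = 19400/113300 = 0.171226…
E_income = (-643/3415.5) / (19400/113300) = -1.0994…
E_income < 0 ⇒ inferior good.

-1.10; inferior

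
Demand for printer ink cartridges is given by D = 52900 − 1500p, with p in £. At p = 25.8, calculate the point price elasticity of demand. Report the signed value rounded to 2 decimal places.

dD/dp = −1500. At p = 25.8, D = 52900 − 1500(25.8) = 14200.
Ed = (dD/dp)·(p/D) = −1500 × (25.8/14200) = -2.7253…

-2.73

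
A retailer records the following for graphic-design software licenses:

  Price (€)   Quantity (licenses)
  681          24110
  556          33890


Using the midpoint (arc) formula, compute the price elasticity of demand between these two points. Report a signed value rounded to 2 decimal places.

%ΔQ = (33890 − 24110) / [(24110 + 33890)/2] = 9780/29000 = 0.337241…
%ΔP = (556 − 681) / [(681 + 556)/2] = -125/618.5 = -0.202101…
Arc Ed = %ΔQ / %ΔP = (9780/29000) / (-125/618.5) = -1.6686…

-1.67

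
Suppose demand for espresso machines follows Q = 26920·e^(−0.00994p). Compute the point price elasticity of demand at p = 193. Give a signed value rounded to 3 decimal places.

-1.918

dQ/dp = −0.00994·Q = -39.2918. At p = 193, Q = 3952.9.
Ed = (dQ/dp)·(p/Q) = (-39.2918) × (193/3952.9) = -1.91842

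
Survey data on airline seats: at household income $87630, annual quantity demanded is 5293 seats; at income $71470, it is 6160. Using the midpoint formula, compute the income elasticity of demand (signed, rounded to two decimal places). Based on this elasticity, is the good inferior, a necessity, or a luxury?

%ΔQ = (6160 − 5293)/[( 5293 + 6160)/2] = 867/5726.5 = 0.151401…
%ΔIncome = (71470 − 87630)/[( 87630 + 71470)/2] = -16160/79550 = -0.203142…
E_income = (867/5726.5) / (-16160/79550) = -0.7452…
E_income < 0 ⇒ inferior good.

-0.75; inferior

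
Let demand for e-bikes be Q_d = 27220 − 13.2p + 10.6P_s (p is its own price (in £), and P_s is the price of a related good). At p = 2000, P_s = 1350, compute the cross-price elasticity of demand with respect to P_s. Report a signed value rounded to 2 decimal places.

At the given values, Q_d = 27220 − 13.2(2000) + 10.6(1350) = 15130.
∂Q_d/∂P_s = 10.6.
E = (10.6) × (1350/15130) = 0.9458…

0.95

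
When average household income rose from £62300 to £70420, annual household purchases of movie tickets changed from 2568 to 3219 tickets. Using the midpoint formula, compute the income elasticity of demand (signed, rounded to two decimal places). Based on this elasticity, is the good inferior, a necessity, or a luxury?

1.84; luxury

%ΔQ = (3219 − 2568)/[( 2568 + 3219)/2] = 651/2893.5 = 0.224987…
%ΔIncome = (70420 − 62300)/[( 62300 + 70420)/2] = 8120/66360 = 0.122362…
E_income = (651/2893.5) / (8120/66360) = 1.8386…
E_income > 1 ⇒ normal good, luxury.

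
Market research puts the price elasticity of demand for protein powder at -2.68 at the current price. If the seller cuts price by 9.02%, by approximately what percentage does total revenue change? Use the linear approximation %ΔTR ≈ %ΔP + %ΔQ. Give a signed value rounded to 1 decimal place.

+15.2%

%ΔQ ≈ Ed × %ΔP = (-2.68) × (-9.02%) = +24.1736%
%ΔTR ≈ %ΔP + %ΔQ = (-9.02%) + (+24.1736%) = +15.1536%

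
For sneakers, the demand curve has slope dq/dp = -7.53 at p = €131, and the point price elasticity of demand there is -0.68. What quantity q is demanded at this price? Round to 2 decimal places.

1450.63

Ed = (dq/dp)·(p/q) ⇒ q = (dq/dp)·p/Ed = (-7.53)·131/(-0.68) = 1450.6323…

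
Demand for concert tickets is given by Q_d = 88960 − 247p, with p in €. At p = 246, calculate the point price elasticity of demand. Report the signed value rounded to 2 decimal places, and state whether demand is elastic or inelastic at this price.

-2.15; elastic

dQ_d/dp = −247. At p = 246, Q_d = 88960 − 247(246) = 28198.
Ed = (dQ_d/dp)·(p/Q_d) = −247 × (246/28198) = -2.1548…
|Ed| = 2.15 > 1, so demand is elastic.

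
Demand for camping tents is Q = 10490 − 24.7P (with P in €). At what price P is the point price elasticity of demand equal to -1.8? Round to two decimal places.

Ed = −24.7P/(10490 − 24.7P). Set this equal to -1.8:
24.7P = 1.8·(10490 − 24.7P) ⇒ 24.7P(1 + 1.8) = 1.8·10490
P = 1.8·10490 / (24.7·2.8) = 273.0190…

273.02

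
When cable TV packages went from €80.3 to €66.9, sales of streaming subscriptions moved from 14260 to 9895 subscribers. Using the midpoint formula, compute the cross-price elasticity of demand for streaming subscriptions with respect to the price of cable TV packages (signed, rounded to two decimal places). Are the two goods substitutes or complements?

%ΔQ_{streaming subscriptions} = (9895 − 14260)/avg = -4365/12077.5 = -0.361415…
%ΔP_{cable TV packages} = (66.9 − 80.3)/avg = -13.4/73.6 = -0.182065…
E_cross = (-4365/12077.5) / (-13.4/73.6) = 1.9850…
E_cross > 0 ⇒ the goods are substitutes.

1.99; substitutes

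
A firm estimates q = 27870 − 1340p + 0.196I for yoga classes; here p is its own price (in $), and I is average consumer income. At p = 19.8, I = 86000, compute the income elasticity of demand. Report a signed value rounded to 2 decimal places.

0.93

At the given values, q = 27870 − 1340(19.8) + 0.196(86000) = 18194.
∂q/∂I = 0.196.
E = (0.196) × (86000/18194) = 0.9264…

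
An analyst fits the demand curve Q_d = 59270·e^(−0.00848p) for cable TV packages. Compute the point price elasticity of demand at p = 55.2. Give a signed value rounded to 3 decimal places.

-0.468

dQ_d/dp = −0.00848·Q_d = -314.731. At p = 55.2, Q_d = 37114.5.
Ed = (dQ_d/dp)·(p/Q_d) = (-314.731) × (55.2/37114.5) = -0.46809…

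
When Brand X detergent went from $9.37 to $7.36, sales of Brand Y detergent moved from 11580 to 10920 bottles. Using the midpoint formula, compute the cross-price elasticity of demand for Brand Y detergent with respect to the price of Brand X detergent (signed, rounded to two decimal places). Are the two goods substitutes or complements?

%ΔQ_{Brand Y detergent} = (10920 − 11580)/avg = -660/11250 = -0.058666…
%ΔP_{Brand X detergent} = (7.36 − 9.37)/avg = -2.01/8.365 = -0.240286…
E_cross = (-660/11250) / (-2.01/8.365) = 0.2441…
E_cross > 0 ⇒ the goods are substitutes.

0.24; substitutes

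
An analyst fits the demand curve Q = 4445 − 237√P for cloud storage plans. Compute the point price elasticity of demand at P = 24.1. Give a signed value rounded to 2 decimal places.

dQ/dP = −237/(2√P) = -24.1385. At P = 24.1, Q = 3281.53.
Ed = (dQ/dP)·(P/Q) = (-24.1385) × (24.1/3281.53) = -0.1772…

-0.18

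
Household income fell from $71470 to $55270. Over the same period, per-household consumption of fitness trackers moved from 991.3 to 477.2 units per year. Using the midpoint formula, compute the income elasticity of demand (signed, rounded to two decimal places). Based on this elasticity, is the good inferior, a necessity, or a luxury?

2.74; luxury

%ΔQ = (477.2 − 991.3)/[( 991.3 + 477.2)/2] = -514.1/734.25 = -0.700170…
%ΔIncome = (55270 − 71470)/[( 71470 + 55270)/2] = -16200/63370 = -0.255641…
E_income = (-514.1/734.25) / (-16200/63370) = 2.7388…
E_income > 1 ⇒ normal good, luxury.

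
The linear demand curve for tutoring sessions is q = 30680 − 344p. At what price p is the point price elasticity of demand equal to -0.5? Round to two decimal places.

Ed = −344p/(30680 − 344p). Set this equal to -0.5:
344p = 0.5·(30680 − 344p) ⇒ 344p(1 + 0.5) = 0.5·30680
p = 0.5·30680 / (344·1.5) = 29.7286…

29.73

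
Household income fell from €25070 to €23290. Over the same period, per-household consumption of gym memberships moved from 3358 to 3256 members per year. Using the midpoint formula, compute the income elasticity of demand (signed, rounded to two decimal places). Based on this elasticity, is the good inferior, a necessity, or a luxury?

0.42; necessity

%ΔQ = (3256 − 3358)/[( 3358 + 3256)/2] = -102/3307 = -0.030843…
%ΔIncome = (23290 − 25070)/[( 25070 + 23290)/2] = -1780/24180 = -0.073614…
E_income = (-102/3307) / (-1780/24180) = 0.4189…
0 < E_income < 1 ⇒ normal good, necessity.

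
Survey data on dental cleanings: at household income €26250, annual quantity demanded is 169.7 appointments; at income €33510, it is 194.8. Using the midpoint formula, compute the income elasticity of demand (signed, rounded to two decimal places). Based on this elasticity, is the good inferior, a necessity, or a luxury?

%ΔQ = (194.8 − 169.7)/[( 169.7 + 194.8)/2] = 25.1/182.25 = 0.137722…
%ΔIncome = (33510 − 26250)/[( 26250 + 33510)/2] = 7260/29880 = 0.242971…
E_income = (25.1/182.25) / (7260/29880) = 0.5668…
0 < E_income < 1 ⇒ normal good, necessity.

0.57; necessity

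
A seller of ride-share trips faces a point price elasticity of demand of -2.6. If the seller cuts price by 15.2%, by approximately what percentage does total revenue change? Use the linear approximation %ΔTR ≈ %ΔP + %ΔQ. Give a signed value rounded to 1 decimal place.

%ΔQ ≈ Ed × %ΔP = (-2.6) × (-15.2%) = +39.5200%
%ΔTR ≈ %ΔP + %ΔQ = (-15.2%) + (+39.5200%) = +24.3200%

+24.3%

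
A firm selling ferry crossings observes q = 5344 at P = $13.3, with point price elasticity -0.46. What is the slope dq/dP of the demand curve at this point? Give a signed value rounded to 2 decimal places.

-184.83

Ed = (dq/dP)·(P/q) ⇒ dq/dP = Ed·q/P = (-0.46)·5344/13.3 = -184.8300…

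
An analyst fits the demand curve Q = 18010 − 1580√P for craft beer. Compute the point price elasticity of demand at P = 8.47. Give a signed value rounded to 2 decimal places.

dQ/dP = −1580/(2√P) = -271.447. At P = 8.47, Q = 13411.7.
Ed = (dQ/dP)·(P/Q) = (-271.447) × (8.47/13411.7) = -0.1714…

-0.17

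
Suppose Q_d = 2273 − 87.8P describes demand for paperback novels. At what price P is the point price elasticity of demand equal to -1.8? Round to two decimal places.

Ed = −87.8P/(2273 − 87.8P). Set this equal to -1.8:
87.8P = 1.8·(2273 − 87.8P) ⇒ 87.8P(1 + 1.8) = 1.8·2273
P = 1.8·2273 / (87.8·2.8) = 16.6425…

16.64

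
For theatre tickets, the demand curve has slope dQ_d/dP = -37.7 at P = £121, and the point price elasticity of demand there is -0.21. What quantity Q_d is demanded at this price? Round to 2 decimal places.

Ed = (dQ_d/dP)·(P/Q_d) ⇒ Q_d = (dQ_d/dP)·P/Ed = (-37.7)·121/(-0.21) = 21722.3809…

21722.38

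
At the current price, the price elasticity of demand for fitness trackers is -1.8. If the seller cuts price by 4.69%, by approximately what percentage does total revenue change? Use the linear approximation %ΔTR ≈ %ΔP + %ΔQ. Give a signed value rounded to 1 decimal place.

%ΔQ ≈ Ed × %ΔP = (-1.8) × (-4.69%) = +8.4420%
%ΔTR ≈ %ΔP + %ΔQ = (-4.69%) + (+8.4420%) = +3.7520%

+3.8%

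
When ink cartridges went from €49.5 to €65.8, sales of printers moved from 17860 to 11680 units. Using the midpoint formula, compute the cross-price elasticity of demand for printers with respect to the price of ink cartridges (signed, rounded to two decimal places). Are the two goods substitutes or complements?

-1.48; complements

%ΔQ_{printers} = (11680 − 17860)/avg = -6180/14770 = -0.418415…
%ΔP_{ink cartridges} = (65.8 − 49.5)/avg = 16.3/57.65 = 0.282740…
E_cross = (-6180/14770) / (16.3/57.65) = -1.4798…
E_cross < 0 ⇒ the goods are complements.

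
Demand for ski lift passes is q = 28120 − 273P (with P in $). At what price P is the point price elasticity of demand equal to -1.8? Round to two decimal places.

Ed = −273P/(28120 − 273P). Set this equal to -1.8:
273P = 1.8·(28120 − 273P) ⇒ 273P(1 + 1.8) = 1.8·28120
P = 1.8·28120 / (273·2.8) = 66.2166…

66.22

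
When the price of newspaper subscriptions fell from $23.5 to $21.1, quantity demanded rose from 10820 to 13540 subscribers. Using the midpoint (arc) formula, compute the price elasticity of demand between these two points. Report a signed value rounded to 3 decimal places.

%ΔQ = (13540 − 10820) / [(10820 + 13540)/2] = 2720/12180 = 0.223316…
%ΔP = (21.1 − 23.5) / [(23.5 + 21.1)/2] = -2.4/22.3 = -0.107623…
Arc Ed = %ΔQ / %ΔP = (2720/12180) / (-2.4/22.3) = -2.07498…

-2.075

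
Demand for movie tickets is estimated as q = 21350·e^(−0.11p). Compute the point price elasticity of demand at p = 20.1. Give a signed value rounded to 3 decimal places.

dq/dp = −0.11·q = -257.374. At p = 20.1, q = 2339.77.
Ed = (dq/dp)·(p/q) = (-257.374) × (20.1/2339.77) = -2.211

-2.211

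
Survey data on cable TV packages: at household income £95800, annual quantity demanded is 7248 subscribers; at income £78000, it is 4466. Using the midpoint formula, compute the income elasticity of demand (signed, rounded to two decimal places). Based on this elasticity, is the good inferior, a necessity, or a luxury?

%ΔQ = (4466 − 7248)/[( 7248 + 4466)/2] = -2782/5857 = -0.474987…
%ΔIncome = (78000 − 95800)/[( 95800 + 78000)/2] = -17800/86900 = -0.204833…
E_income = (-2782/5857) / (-17800/86900) = 2.3188…
E_income > 1 ⇒ normal good, luxury.

2.32; luxury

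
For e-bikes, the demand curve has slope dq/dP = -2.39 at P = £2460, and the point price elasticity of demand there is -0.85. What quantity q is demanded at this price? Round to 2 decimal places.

Ed = (dq/dP)·(P/q) ⇒ q = (dq/dP)·P/Ed = (-2.39)·2460/(-0.85) = 6916.9411…

6916.94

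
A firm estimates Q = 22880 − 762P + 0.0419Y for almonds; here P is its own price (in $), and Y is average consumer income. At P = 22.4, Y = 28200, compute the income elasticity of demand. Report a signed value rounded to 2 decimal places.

At the given values, Q = 22880 − 762(22.4) + 0.0419(28200) = 6992.78.
∂Q/∂Y = 0.0419.
E = (0.0419) × (28200/6992.78) = 0.1689…

0.17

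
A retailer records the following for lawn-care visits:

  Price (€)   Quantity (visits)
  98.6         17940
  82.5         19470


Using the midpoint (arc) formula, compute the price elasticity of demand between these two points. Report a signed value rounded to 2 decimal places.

%ΔQ = (19470 − 17940) / [(17940 + 19470)/2] = 1530/18705 = 0.081796…
%ΔP = (82.5 − 98.6) / [(98.6 + 82.5)/2] = -16.1/90.55 = -0.177802…
Arc Ed = %ΔQ / %ΔP = (1530/18705) / (-16.1/90.55) = -0.4600…

-0.46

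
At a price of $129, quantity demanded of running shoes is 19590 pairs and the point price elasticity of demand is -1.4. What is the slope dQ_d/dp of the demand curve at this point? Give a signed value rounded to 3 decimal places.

-212.605

Ed = (dQ_d/dp)·(p/Q_d) ⇒ dQ_d/dp = Ed·Q_d/p = (-1.4)·19590/129 = -212.60465…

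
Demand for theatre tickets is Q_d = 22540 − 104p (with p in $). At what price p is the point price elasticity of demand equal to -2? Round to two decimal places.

144.49

Ed = −104p/(22540 − 104p). Set this equal to -2:
104p = 2·(22540 − 104p) ⇒ 104p(1 + 2) = 2·22540
p = 2·22540 / (104·3) = 144.4871…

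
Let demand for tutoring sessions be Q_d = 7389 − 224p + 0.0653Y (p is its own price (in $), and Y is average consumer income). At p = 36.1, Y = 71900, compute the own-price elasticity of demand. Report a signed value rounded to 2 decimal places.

At the given values, Q_d = 7389 − 224(36.1) + 0.0653(71900) = 3997.67.
∂Q_d/∂p = −224.
E = (-224) × (36.1/3997.67) = -2.0227…

-2.02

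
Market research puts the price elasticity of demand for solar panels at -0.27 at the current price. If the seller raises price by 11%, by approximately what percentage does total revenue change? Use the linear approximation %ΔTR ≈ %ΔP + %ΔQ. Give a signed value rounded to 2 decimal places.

%ΔQ ≈ Ed × %ΔP = (-0.27) × (+11%) = -2.9700%
%ΔTR ≈ %ΔP + %ΔQ = (+11%) + (-2.9700%) = +8.0300%

+8.03%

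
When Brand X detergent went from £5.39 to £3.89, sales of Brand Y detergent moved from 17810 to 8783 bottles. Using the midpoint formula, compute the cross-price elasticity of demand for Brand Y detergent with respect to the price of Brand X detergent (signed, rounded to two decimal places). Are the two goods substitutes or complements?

2.10; substitutes

%ΔQ_{Brand Y detergent} = (8783 − 17810)/avg = -9027/13296.5 = -0.678900…
%ΔP_{Brand X detergent} = (3.89 − 5.39)/avg = -1.5/4.64 = -0.323275…
E_cross = (-9027/13296.5) / (-1.5/4.64) = 2.1000…
E_cross > 0 ⇒ the goods are substitutes.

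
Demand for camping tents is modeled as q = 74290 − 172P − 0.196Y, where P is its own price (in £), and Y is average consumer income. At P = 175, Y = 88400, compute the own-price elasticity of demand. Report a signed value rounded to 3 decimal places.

-1.120

At the given values, q = 74290 − 172(175) − 0.196(88400) = 26863.6.
∂q/∂P = −172.
E = (-172) × (175/26863.6) = -1.12047…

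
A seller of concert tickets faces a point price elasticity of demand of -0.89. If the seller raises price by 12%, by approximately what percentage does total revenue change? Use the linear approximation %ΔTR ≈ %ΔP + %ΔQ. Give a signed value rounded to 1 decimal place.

%ΔQ ≈ Ed × %ΔP = (-0.89) × (+12%) = -10.6800%
%ΔTR ≈ %ΔP + %ΔQ = (+12%) + (-10.6800%) = +1.3200%

+1.3%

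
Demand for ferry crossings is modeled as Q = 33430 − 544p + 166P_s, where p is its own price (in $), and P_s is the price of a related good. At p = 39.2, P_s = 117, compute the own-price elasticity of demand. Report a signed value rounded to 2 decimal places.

At the given values, Q = 33430 − 544(39.2) + 166(117) = 31527.2.
∂Q/∂p = −544.
E = (-544) × (39.2/31527.2) = -0.6763…

-0.68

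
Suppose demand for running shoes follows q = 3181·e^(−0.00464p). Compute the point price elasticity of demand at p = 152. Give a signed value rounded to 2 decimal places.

dq/dp = −0.00464·q = -7.29092. At p = 152, q = 1571.32.
Ed = (dq/dp)·(p/q) = (-7.29092) × (152/1571.32) = -0.7052…

-0.71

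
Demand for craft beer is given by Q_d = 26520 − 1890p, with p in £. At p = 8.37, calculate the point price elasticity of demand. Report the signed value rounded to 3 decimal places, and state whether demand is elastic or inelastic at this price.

dQ_d/dp = −1890. At p = 8.37, Q_d = 26520 − 1890(8.37) = 10700.7.
Ed = (dQ_d/dp)·(p/Q_d) = −1890 × (8.37/10700.7) = -1.47834…
|Ed| = 1.478 > 1, so demand is elastic.

-1.478; elastic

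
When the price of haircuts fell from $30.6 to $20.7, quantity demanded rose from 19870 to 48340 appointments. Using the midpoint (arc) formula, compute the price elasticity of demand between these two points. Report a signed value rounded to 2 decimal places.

-2.16

%ΔQ = (48340 − 19870) / [(19870 + 48340)/2] = 28470/34105 = 0.834774…
%ΔP = (20.7 − 30.6) / [(30.6 + 20.7)/2] = -9.9/25.65 = -0.385964…
Arc Ed = %ΔQ / %ΔP = (28470/34105) / (-9.9/25.65) = -2.1628…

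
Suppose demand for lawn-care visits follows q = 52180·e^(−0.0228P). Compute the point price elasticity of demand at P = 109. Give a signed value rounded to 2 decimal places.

-2.49

dq/dP = −0.0228·q = -99.1129. At P = 109, q = 4347.06.
Ed = (dq/dP)·(P/q) = (-99.1129) × (109/4347.06) = -2.4852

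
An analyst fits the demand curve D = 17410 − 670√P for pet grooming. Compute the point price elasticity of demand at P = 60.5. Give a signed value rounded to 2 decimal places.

dD/dP = −670/(2√P) = -43.0692. At P = 60.5, D = 12198.6.
Ed = (dD/dP)·(P/D) = (-43.0692) × (60.5/12198.6) = -0.2136…

-0.21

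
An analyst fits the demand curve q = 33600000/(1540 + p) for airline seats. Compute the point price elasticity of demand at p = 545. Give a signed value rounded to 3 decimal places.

-0.261

dq/dp = −33600000/(1540 + p)² = -7.72907. At p = 545, q = 16115.1.
Ed = (dq/dp)·(p/q) = (-7.72907) × (545/16115.1) = -0.26139…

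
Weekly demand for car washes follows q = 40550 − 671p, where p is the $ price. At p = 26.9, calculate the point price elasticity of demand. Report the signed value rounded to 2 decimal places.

dq/dp = −671. At p = 26.9, q = 40550 − 671(26.9) = 22500.1.
Ed = (dq/dp)·(p/q) = −671 × (26.9/22500.1) = -0.8022…

-0.80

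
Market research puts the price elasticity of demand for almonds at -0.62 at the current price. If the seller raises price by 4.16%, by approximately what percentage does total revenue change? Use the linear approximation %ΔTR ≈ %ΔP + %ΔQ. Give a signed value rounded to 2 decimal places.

+1.58%

%ΔQ ≈ Ed × %ΔP = (-0.62) × (+4.16%) = -2.5792%
%ΔTR ≈ %ΔP + %ΔQ = (+4.16%) + (-2.5792%) = +1.5808%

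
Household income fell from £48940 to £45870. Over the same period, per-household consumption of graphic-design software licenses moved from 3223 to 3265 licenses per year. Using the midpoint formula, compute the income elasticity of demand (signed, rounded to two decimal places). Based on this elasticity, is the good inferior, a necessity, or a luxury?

%ΔQ = (3265 − 3223)/[( 3223 + 3265)/2] = 42/3244 = 0.012946…
%ΔIncome = (45870 − 48940)/[( 48940 + 45870)/2] = -3070/47405 = -0.064761…
E_income = (42/3244) / (-3070/47405) = -0.1999…
E_income < 0 ⇒ inferior good.

-0.20; inferior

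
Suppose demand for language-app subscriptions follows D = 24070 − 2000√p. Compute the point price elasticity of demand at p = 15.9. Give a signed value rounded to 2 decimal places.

dD/dp = −2000/(2√p) = -250.785. At p = 15.9, D = 16095.
Ed = (dD/dp)·(p/D) = (-250.785) × (15.9/16095) = -0.2477…

-0.25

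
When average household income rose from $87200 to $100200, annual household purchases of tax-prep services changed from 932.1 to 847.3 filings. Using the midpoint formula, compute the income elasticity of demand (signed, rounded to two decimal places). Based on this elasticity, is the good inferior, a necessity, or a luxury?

%ΔQ = (847.3 − 932.1)/[( 932.1 + 847.3)/2] = -84.8/889.7 = -0.095313…
%ΔIncome = (100200 − 87200)/[( 87200 + 100200)/2] = 13000/93700 = 0.138740…
E_income = (-84.8/889.7) / (13000/93700) = -0.6869…
E_income < 0 ⇒ inferior good.

-0.69; inferior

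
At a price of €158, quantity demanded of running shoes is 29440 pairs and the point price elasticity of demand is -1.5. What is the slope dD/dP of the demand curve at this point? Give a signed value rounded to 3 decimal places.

Ed = (dD/dP)·(P/D) ⇒ dD/dP = Ed·D/P = (-1.5)·29440/158 = -279.49367…

-279.494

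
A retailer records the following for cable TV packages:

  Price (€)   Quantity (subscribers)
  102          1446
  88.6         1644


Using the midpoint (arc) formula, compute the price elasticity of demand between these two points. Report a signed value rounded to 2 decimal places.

-0.91

%ΔQ = (1644 − 1446) / [(1446 + 1644)/2] = 198/1545 = 0.128155…
%ΔP = (88.6 − 102) / [(102 + 88.6)/2] = -13.4/95.3 = -0.140608…
Arc Ed = %ΔQ / %ΔP = (198/1545) / (-13.4/95.3) = -0.9114…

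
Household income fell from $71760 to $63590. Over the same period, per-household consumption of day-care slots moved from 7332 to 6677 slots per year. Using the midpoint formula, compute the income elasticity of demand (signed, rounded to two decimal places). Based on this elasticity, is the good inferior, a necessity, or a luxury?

%ΔQ = (6677 − 7332)/[( 7332 + 6677)/2] = -655/7004.5 = -0.093511…
%ΔIncome = (63590 − 71760)/[( 71760 + 63590)/2] = -8170/67675 = -0.120724…
E_income = (-655/7004.5) / (-8170/67675) = 0.7745…
0 < E_income < 1 ⇒ normal good, necessity.

0.77; necessity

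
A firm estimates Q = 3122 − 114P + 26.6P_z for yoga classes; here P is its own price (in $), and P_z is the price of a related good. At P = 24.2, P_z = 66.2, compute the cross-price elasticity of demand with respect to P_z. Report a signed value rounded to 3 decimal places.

At the given values, Q = 3122 − 114(24.2) + 26.6(66.2) = 2124.12.
∂Q/∂P_z = 26.6.
E = (26.6) × (66.2/2124.12) = 0.82901…

0.829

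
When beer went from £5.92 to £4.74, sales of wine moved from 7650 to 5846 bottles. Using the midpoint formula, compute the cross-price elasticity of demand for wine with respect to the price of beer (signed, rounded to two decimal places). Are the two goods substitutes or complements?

%ΔQ_{wine} = (5846 − 7650)/avg = -1804/6748 = -0.267338…
%ΔP_{beer} = (4.74 − 5.92)/avg = -1.18/5.33 = -0.221388…
E_cross = (-1804/6748) / (-1.18/5.33) = 1.2075…
E_cross > 0 ⇒ the goods are substitutes.

1.21; substitutes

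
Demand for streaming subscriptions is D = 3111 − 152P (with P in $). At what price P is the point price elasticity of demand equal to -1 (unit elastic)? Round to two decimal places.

Ed = −152P/(3111 − 152P). Set this equal to -1:
152P = 1·(3111 − 152P) ⇒ 152P(1 + 1) = 1·3111
P = 1·3111 / (152·2) = 10.2335…

10.23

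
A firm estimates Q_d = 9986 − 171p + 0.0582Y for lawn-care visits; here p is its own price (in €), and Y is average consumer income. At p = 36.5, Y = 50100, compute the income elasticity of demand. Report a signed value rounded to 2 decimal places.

At the given values, Q_d = 9986 − 171(36.5) + 0.0582(50100) = 6660.32.
∂Q_d/∂Y = 0.0582.
E = (0.0582) × (50100/6660.32) = 0.4377…

0.44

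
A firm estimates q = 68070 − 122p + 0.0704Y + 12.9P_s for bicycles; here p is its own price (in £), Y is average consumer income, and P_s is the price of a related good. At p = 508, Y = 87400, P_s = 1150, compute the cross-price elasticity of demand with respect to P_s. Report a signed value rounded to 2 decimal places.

At the given values, q = 68070 − 122(508) + 0.0704(87400) + 12.9(1150) = 27081.96.
∂q/∂P_s = 12.9.
E = (12.9) × (1150/27081.96) = 0.5477…

0.55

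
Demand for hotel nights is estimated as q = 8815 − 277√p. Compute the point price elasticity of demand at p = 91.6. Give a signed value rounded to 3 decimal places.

dq/dp = −277/(2√p) = -14.4711. At p = 91.6, q = 6163.89.
Ed = (dq/dp)·(p/q) = (-14.4711) × (91.6/6163.89) = -0.21505…

-0.215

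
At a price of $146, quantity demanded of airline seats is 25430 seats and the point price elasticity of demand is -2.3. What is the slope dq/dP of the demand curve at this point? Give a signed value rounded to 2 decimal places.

Ed = (dq/dP)·(P/q) ⇒ dq/dP = Ed·q/P = (-2.3)·25430/146 = -400.6095…

-400.61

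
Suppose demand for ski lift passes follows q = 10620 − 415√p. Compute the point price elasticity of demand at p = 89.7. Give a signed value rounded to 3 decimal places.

-0.294

dq/dp = −415/(2√p) = -21.909. At p = 89.7, q = 6689.53.
Ed = (dq/dp)·(p/q) = (-21.909) × (89.7/6689.53) = -0.29377…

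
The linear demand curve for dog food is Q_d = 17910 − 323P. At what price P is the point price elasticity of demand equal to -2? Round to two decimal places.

Ed = −323P/(17910 − 323P). Set this equal to -2:
323P = 2·(17910 − 323P) ⇒ 323P(1 + 2) = 2·17910
P = 2·17910 / (323·3) = 36.9659…

36.97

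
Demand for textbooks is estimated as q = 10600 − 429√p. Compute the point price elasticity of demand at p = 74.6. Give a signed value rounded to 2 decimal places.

-0.27

dq/dp = −429/(2√p) = -24.8346. At p = 74.6, q = 6894.67.
Ed = (dq/dp)·(p/q) = (-24.8346) × (74.6/6894.67) = -0.2687…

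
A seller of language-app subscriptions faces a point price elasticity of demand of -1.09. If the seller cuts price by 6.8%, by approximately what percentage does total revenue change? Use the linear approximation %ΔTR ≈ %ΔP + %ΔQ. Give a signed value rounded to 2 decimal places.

%ΔQ ≈ Ed × %ΔP = (-1.09) × (-6.8%) = +7.4120%
%ΔTR ≈ %ΔP + %ΔQ = (-6.8%) + (+7.4120%) = +0.6120%

+0.61%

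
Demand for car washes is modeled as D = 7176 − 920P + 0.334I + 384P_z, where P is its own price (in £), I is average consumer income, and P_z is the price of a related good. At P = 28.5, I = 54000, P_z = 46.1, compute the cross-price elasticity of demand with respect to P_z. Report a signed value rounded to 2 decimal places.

At the given values, D = 7176 − 920(28.5) + 0.334(54000) + 384(46.1) = 16694.4.
∂D/∂P_z = 384.
E = (384) × (46.1/16694.4) = 1.0603…

1.06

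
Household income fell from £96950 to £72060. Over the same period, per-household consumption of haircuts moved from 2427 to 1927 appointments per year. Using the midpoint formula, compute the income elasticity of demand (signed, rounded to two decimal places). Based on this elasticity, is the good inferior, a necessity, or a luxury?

0.78; necessity

%ΔQ = (1927 − 2427)/[( 2427 + 1927)/2] = -500/2177 = -0.229673…
%ΔIncome = (72060 − 96950)/[( 96950 + 72060)/2] = -24890/84505 = -0.294538…
E_income = (-500/2177) / (-24890/84505) = 0.7797…
0 < E_income < 1 ⇒ normal good, necessity.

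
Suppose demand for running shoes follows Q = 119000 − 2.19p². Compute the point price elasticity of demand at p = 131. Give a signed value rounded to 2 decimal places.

dQ/dp = −2·2.19·p = -573.78. At p = 131, Q = 81417.41.
Ed = (dQ/dp)·(p/Q) = (-573.78) × (131/81417.41) = -0.9232…

-0.92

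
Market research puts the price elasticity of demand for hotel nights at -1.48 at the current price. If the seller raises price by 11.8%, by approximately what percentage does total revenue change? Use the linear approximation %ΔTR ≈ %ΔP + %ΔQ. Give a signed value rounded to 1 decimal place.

%ΔQ ≈ Ed × %ΔP = (-1.48) × (+11.8%) = -17.4640%
%ΔTR ≈ %ΔP + %ΔQ = (+11.8%) + (-17.4640%) = -5.6640%

-5.7%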